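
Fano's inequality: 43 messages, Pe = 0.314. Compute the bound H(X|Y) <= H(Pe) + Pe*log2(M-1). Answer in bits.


H(Pe) = -Pe*log2(Pe) - (1-Pe)*log2(1-Pe) = -0.314*log2(0.314) - 0.686*log2(0.686) = 0.524745 + 0.372992 = 0.8977. Pe*log2(M-1) = 0.314*log2(42) = 1.693188. Bound = H(Pe) + Pe*log2(M-1) = 0.524745 + 0.372992 + 1.693188 = 2.5909

2.5909 bits


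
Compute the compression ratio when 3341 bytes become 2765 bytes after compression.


Ratio = original / compressed = 3341 / 2765 = 1.2083

1.2083


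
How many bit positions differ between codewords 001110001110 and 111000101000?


Count differing positions: ^ ^ . ^ ^ . ^ . . ^ ^ . = 7 differences

7


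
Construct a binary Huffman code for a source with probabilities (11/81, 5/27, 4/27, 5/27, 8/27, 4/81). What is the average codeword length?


Huffman construction (repeatedly merge the two least-probable nodes; each merge adds 1 bit to every symbol beneath it): 4/81 + 11/81 = 5/27; 4/27 + 5/27 = 1/3; 5/27 + 5/27 = 10/27; 8/27 + 1/3 = 17/27; 10/27 + 17/27 = 1. Resulting codeword lengths (in the order the probabilities were given): (3, 3, 3, 2, 2, 3). L_avg = sum(p_i * l_i) = 11/81*3 + 5/27*3 + 4/27*3 + 5/27*2 + 8/27*2 + 4/81*3 = 68/27 = 2.5185

2.5185 bits


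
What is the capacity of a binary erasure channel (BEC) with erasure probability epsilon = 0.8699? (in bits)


C = 1 - epsilon = 1 - 0.8699 = 0.1301

0.1301 bits


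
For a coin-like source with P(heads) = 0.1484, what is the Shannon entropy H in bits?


H = -p*log2(p) - (1-p)*log2(1-p). -0.1484*log2(0.1484) = 0.408462; -0.8516*log2(0.8516) = 0.197360. H = 0.408462 + 0.197360 = 0.6058

0.6058 bits


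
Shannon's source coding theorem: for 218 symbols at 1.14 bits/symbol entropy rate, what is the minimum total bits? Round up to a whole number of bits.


Minimum bits >= n * H = 218 * 1.14 = 248.52, rounded up to a whole number of bits = 249

249 bits


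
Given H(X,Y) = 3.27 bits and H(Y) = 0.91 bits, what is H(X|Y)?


H(X|Y) = H(X,Y) - H(Y) = 3.27 - 0.91 = 2.36

2.36 bits


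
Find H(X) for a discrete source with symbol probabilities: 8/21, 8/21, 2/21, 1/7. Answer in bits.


H = -sum(p_i * log2(p_i)). Terms: -(8/21)*log2(8/21) = 0.530407; -(8/21)*log2(8/21) = 0.530407; -(2/21)*log2(2/21) = 0.323078; -(1/7)*log2(1/7) = 0.401051. H = 0.530407 + 0.530407 + 0.323078 + 0.401051 = 1.7849

1.7849 bits


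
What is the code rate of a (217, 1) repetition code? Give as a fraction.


Rate = k/n = 1/217

1/217


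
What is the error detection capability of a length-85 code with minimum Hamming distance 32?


Detection capability = d_min - 1 = 32 - 1 = 31

31 errors


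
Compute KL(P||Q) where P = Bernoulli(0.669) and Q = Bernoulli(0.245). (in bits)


KL = p*log2(p/q) + (1-p)*log2((1-p)/(1-q)) = 0.669*log2(0.669/0.245) + 0.331*log2(0.331/0.755) = 0.5758

0.5758 bits


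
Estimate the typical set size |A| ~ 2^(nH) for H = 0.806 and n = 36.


log2|A_typical| = nH = 36 * 0.806 = 29.016, so |A_typical| ~ 2^29.016 = 5.429e+08

5.429e+08


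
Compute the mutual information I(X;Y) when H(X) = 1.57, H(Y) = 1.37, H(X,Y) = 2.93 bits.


I(X;Y) = H(X) + H(Y) - H(X,Y) = 1.57 + 1.37 - 2.93 = 0.01

0.01 bits


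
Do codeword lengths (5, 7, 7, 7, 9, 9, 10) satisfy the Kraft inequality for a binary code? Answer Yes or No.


Kraft sum = sum(2^(-l_i)) = 0.0596, need <= 1. Result: satisfied (a binary prefix-free code with these lengths exists)

Yes


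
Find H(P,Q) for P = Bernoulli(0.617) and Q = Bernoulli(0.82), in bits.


H(P,Q) = -p*log2(q) - (1-p)*log2(1-q). -0.617*log2(0.82) = 0.176650; -0.383*log2(0.18) = 0.947516. H(P,Q) = 0.176650 + 0.947516 = 1.1242

1.1242 bits


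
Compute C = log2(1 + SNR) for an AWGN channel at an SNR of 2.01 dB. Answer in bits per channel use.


SNR_linear = 10^(2.01/10) = 1.5885; C = log2(1 + SNR_linear) = log2(1 + 1.5885) = 1.3721

1.3721 bits/channel use


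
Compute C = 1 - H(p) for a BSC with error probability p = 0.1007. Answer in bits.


H(p) = -p*log2(p) - (1-p)*log2(1-p) = -0.1007*log2(0.1007) - 0.8993*log2(0.8993) = 0.333505 + 0.137706 = 0.4712. C = 1 - H(p) = 1 - 0.4712 = 0.5288

0.5288 bits


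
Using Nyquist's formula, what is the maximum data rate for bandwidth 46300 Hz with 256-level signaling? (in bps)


Rate = 2 * B * log2(M) = 2 * 46300 * 8.0 = 740800.0

740800.0 bps


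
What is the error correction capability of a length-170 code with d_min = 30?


Correction capability = floor((d-1)/2) = floor((30-1)/2) = 14

14 errors


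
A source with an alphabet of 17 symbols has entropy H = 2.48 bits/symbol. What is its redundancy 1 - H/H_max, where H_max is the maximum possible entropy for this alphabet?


H_max = log2(K) = log2(17) = 4.0875 bits/symbol. Redundancy = 1 - H/H_max = 1 - 2.48/4.0875 = 1 - 0.6067 = 0.3933

0.3933


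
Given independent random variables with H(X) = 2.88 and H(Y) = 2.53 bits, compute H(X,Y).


For independent variables, H(X,Y) = H(X) + H(Y) = 2.88 + 2.53 = 5.41

5.41 bits


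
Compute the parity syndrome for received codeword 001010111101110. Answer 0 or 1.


Syndrome = XOR of all bits = 0 XOR 0 XOR 1 XOR 0 XOR 1 XOR 0 XOR 1 XOR 1 XOR 1 XOR 1 XOR 0 XOR 1 XOR 1 XOR 1 XOR 0 = 1

1


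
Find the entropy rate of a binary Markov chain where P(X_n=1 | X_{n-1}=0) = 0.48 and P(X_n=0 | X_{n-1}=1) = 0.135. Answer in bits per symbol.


Stationary distribution: pi_0 = p10/(p01+p10) = 0.2195, pi_1 = 0.7805. Entropy rate H' = pi_0*H(p01) + pi_1*H(p10) = 0.2195*0.9988 + 0.7805*0.571 = 0.6649

0.6649 bits/symbol


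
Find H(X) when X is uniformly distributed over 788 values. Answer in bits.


H = log2(n) = log2(788) = 9.6221

9.6221 bits


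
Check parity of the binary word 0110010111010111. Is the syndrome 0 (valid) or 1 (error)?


Syndrome = XOR of all bits = 0 XOR 1 XOR 1 XOR 0 XOR 0 XOR 1 XOR 0 XOR 1 XOR 1 XOR 1 XOR 0 XOR 1 XOR 0 XOR 1 XOR 1 XOR 1 = 0

0


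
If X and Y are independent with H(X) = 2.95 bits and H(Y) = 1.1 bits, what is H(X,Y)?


For independent variables, H(X,Y) = H(X) + H(Y) = 2.95 + 1.1 = 4.05

4.05 bits


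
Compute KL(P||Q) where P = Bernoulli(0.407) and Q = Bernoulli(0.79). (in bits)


KL = p*log2(p/q) + (1-p)*log2((1-p)/(1-q)) = 0.407*log2(0.407/0.79) + 0.593*log2(0.593/0.21) = 0.4987

0.4987 bits


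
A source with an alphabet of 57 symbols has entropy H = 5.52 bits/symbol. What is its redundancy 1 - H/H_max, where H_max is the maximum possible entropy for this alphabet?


H_max = log2(K) = log2(57) = 5.8329 bits/symbol. Redundancy = 1 - H/H_max = 1 - 5.52/5.8329 = 1 - 0.9464 = 0.0536

0.0536


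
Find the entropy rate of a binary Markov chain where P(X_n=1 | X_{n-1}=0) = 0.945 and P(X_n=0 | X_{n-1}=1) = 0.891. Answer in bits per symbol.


Stationary distribution: pi_0 = p10/(p01+p10) = 0.4853, pi_1 = 0.5147. Entropy rate H' = pi_0*H(p01) + pi_1*H(p10) = 0.4853*0.3073 + 0.5147*0.4969 = 0.4049

0.4049 bits/symbol


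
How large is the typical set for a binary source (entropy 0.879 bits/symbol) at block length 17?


log2|A_typical| = nH = 17 * 0.879 = 14.943, so |A_typical| ~ 2^14.943 = 3.150e+04

3.150e+04


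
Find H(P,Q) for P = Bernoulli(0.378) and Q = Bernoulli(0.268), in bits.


H(P,Q) = -p*log2(q) - (1-p)*log2(1-q). -0.378*log2(0.268) = 0.718085; -0.622*log2(0.732) = 0.279953. H(P,Q) = 0.718085 + 0.279953 = 0.998

0.998 bits


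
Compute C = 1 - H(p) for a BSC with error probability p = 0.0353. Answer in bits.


H(p) = -p*log2(p) - (1-p)*log2(1-p) = -0.0353*log2(0.0353) - 0.9647*log2(0.9647) = 0.170294 + 0.050018 = 0.2203. C = 1 - H(p) = 1 - 0.2203 = 0.7797

0.7797 bits


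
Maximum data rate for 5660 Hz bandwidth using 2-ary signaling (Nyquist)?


Rate = 2 * B * log2(M) = 2 * 5660 * 1.0 = 11320.0

11320.0 bps


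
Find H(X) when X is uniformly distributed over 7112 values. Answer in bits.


H = log2(n) = log2(7112) = 12.796

12.796 bits


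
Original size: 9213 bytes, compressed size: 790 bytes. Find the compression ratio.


Ratio = original / compressed = 9213 / 790 = 11.662

11.662


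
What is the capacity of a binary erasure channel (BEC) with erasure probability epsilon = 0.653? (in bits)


C = 1 - epsilon = 1 - 0.653 = 0.347

0.347 bits


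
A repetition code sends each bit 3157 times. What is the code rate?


Rate = k/n = 1/3157

1/3157


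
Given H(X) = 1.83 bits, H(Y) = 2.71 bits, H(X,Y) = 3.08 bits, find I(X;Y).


I(X;Y) = H(X) + H(Y) - H(X,Y) = 1.83 + 2.71 - 3.08 = 1.46

1.46 bits


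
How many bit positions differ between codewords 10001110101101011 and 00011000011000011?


Count differing positions: ^ . . ^ . ^ ^ . ^ ^ . ^ . ^ . . . = 8 differences

8


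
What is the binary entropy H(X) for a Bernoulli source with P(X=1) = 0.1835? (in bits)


H = -p*log2(p) - (1-p)*log2(1-p). -0.1835*log2(0.1835) = 0.448868; -0.8165*log2(0.8165) = 0.238806. H = 0.448868 + 0.238806 = 0.6877

0.6877 bits


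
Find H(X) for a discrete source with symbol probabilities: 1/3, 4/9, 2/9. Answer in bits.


H = -sum(p_i * log2(p_i)). Terms: -(1/3)*log2(1/3) = 0.528321; -(4/9)*log2(4/9) = 0.519967; -(2/9)*log2(2/9) = 0.482206. H = 0.528321 + 0.519967 + 0.482206 = 1.5305

1.5305 bits


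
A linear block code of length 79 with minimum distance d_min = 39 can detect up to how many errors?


Detection capability = d_min - 1 = 39 - 1 = 38

38 errors


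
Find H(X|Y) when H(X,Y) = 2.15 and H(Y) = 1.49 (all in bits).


H(X|Y) = H(X,Y) - H(Y) = 2.15 - 1.49 = 0.66

0.66 bits


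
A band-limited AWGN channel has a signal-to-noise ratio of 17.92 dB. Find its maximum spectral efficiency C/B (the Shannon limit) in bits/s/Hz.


SNR_linear = 10^(17.92/10) = 61.9441; C/B = log2(1 + SNR_linear) = log2(1 + 61.9441) = 5.976

5.976 bits/s/Hz


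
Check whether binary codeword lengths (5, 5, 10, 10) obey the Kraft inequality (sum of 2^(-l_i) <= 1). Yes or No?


Kraft sum = sum(2^(-l_i)) = 0.0645, need <= 1. Result: satisfied (a binary prefix-free code with these lengths exists)

Yes


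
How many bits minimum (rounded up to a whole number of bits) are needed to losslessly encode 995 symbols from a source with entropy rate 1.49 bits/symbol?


Minimum bits >= n * H = 995 * 1.49 = 1482.55, rounded up to a whole number of bits = 1483

1483 bits


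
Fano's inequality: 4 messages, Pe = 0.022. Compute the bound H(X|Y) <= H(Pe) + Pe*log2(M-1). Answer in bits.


H(Pe) = -Pe*log2(Pe) - (1-Pe)*log2(1-Pe) = -0.022*log2(0.022) - 0.978*log2(0.978) = 0.121140 + 0.031388 = 0.1525. Pe*log2(M-1) = 0.022*log2(3) = 0.034869. Bound = H(Pe) + Pe*log2(M-1) = 0.121140 + 0.031388 + 0.034869 = 0.1874

0.1874 bits


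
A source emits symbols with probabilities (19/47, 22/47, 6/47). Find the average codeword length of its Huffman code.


Huffman construction (repeatedly merge the two least-probable nodes; each merge adds 1 bit to every symbol beneath it): 6/47 + 19/47 = 25/47; 22/47 + 25/47 = 1. Resulting codeword lengths (in the order the probabilities were given): (2, 1, 2). L_avg = sum(p_i * l_i) = 19/47*2 + 22/47*1 + 6/47*2 = 72/47 = 1.5319

1.5319 bits


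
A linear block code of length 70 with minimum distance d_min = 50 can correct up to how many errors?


Correction capability = floor((d-1)/2) = floor((50-1)/2) = 24

24 errors


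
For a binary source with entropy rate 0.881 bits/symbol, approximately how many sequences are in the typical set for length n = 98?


log2|A_typical| = nH = 98 * 0.881 = 86.338, so |A_typical| ~ 2^86.338 = 9.780e+25

9.780e+25


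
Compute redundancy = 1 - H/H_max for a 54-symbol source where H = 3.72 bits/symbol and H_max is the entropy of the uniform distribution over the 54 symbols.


H_max = log2(K) = log2(54) = 5.7549 bits/symbol. Redundancy = 1 - H/H_max = 1 - 3.72/5.7549 = 1 - 0.6464 = 0.3536

0.3536


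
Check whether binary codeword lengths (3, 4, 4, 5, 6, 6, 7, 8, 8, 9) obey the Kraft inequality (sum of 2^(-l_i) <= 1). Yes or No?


Kraft sum = sum(2^(-l_i)) = 0.3301, need <= 1. Result: satisfied (a binary prefix-free code with these lengths exists)

Yes


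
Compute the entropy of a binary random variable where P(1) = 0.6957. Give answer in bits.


H = -p*log2(p) - (1-p)*log2(1-p). -0.6957*log2(0.6957) = 0.364173; -0.3043*log2(0.3043) = 0.522311. H = 0.364173 + 0.522311 = 0.8865

0.8865 bits


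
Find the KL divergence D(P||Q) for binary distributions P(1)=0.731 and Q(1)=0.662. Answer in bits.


KL = p*log2(p/q) + (1-p)*log2((1-p)/(1-q)) = 0.731*log2(0.731/0.662) + 0.269*log2(0.269/0.338) = 0.0159

0.0159 bits


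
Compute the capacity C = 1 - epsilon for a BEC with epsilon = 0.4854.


C = 1 - epsilon = 1 - 0.4854 = 0.5146

0.5146 bits


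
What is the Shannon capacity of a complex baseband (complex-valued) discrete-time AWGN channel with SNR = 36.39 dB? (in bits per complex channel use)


SNR_linear = 10^(36.39/10) = 4355.1187; C = log2(1 + SNR_linear) = log2(1 + 4355.1187) = 12.0888

12.0888 bits/channel use


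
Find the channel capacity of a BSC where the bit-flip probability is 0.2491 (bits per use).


H(p) = -p*log2(p) - (1-p)*log2(1-p) = -0.2491*log2(0.2491) - 0.7509*log2(0.7509) = 0.499496 + 0.310352 = 0.8098. C = 1 - H(p) = 1 - 0.8098 = 0.1902

0.1902 bits


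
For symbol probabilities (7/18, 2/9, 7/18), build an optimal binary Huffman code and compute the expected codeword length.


Huffman construction (repeatedly merge the two least-probable nodes; each merge adds 1 bit to every symbol beneath it): 2/9 + 7/18 = 11/18; 7/18 + 11/18 = 1. Resulting codeword lengths (in the order the probabilities were given): (2, 2, 1). L_avg = sum(p_i * l_i) = 7/18*2 + 2/9*2 + 7/18*1 = 29/18 = 1.6111

1.6111 bits


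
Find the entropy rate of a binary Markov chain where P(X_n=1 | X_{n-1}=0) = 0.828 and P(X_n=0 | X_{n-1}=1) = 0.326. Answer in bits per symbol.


Stationary distribution: pi_0 = p10/(p01+p10) = 0.2825, pi_1 = 0.7175. Entropy rate H' = pi_0*H(p01) + pi_1*H(p10) = 0.2825*0.6623 + 0.7175*0.9108 = 0.8406

0.8406 bits/symbol


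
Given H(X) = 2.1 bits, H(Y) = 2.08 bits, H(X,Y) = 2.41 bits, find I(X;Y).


I(X;Y) = H(X) + H(Y) - H(X,Y) = 2.1 + 2.08 - 2.41 = 1.77

1.77 bits


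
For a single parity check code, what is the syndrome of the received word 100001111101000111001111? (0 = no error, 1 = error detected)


Syndrome = XOR of all bits = 1 XOR 0 XOR 0 XOR 0 XOR 0 XOR 1 XOR 1 XOR 1 XOR 1 XOR 1 XOR 0 XOR 1 XOR 0 XOR 0 XOR 0 XOR 1 XOR 1 XOR 1 XOR 0 XOR 0 XOR 1 XOR 1 XOR 1 XOR 1 = 0

0


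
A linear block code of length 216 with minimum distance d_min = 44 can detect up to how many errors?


Detection capability = d_min - 1 = 44 - 1 = 43

43 errors


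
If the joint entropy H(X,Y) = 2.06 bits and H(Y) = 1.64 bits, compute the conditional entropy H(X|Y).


H(X|Y) = H(X,Y) - H(Y) = 2.06 - 1.64 = 0.42

0.42 bits


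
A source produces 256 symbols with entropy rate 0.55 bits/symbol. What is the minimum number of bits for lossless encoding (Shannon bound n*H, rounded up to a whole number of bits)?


Minimum bits >= n * H = 256 * 0.55 = 140.8, rounded up to a whole number of bits = 141

141 bits


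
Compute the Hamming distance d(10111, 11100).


Count differing positions: . ^ . ^ ^ = 3 differences

3


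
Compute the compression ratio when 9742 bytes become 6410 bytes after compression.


Ratio = original / compressed = 9742 / 6410 = 1.5198

1.5198


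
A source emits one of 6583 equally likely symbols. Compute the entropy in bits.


H = log2(n) = log2(6583) = 12.6845

12.6845 bits


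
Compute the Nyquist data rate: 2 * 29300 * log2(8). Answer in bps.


Rate = 2 * B * log2(M) = 2 * 29300 * 3.0 = 175800.0

175800.0 bps


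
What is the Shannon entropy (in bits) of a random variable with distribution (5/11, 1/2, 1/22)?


H = -sum(p_i * log2(p_i)). Terms: -(5/11)*log2(5/11) = 0.517047; -(1/2)*log2(1/2) = 0.500000; -(1/22)*log2(1/22) = 0.202701. H = 0.517047 + 0.500000 + 0.202701 = 1.2197

1.2197 bits


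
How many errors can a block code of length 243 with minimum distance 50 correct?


Correction capability = floor((d-1)/2) = floor((50-1)/2) = 24

24 errors


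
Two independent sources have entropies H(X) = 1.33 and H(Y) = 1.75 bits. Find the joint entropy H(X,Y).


For independent variables, H(X,Y) = H(X) + H(Y) = 1.33 + 1.75 = 3.08

3.08 bits


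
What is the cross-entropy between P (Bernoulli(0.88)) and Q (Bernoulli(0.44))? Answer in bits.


H(P,Q) = -p*log2(q) - (1-p)*log2(1-q). -0.88*log2(0.44) = 1.042294; -0.12*log2(0.56) = 0.100380. H(P,Q) = 1.042294 + 0.100380 = 1.1427

1.1427 bits


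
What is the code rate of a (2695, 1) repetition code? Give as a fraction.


Rate = k/n = 1/2695

1/2695


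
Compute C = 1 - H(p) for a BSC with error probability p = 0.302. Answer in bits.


H(p) = -p*log2(p) - (1-p)*log2(1-p) = -0.302*log2(0.302) - 0.698*log2(0.698) = 0.521669 + 0.362053 = 0.8837. C = 1 - H(p) = 1 - 0.8837 = 0.1163

0.1163 bits


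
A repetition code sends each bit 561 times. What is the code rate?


Rate = k/n = 1/561

1/561


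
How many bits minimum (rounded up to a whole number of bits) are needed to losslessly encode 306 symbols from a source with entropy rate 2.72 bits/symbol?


Minimum bits >= n * H = 306 * 2.72 = 832.32, rounded up to a whole number of bits = 833

833 bits


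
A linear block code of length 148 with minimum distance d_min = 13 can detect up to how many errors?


Detection capability = d_min - 1 = 13 - 1 = 12

12 errors


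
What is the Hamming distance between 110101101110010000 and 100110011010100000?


Count differing positions: . ^ . . ^ ^ ^ ^ . ^ . . ^ ^ . . . . = 8 differences

8


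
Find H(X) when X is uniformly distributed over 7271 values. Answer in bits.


H = log2(n) = log2(7271) = 12.8279

12.8279 bits


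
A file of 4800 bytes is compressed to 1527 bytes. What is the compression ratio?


Ratio = original / compressed = 4800 / 1527 = 3.1434

3.1434


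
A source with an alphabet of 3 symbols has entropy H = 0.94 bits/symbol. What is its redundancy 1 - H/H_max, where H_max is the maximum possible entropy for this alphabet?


H_max = log2(K) = log2(3) = 1.585 bits/symbol. Redundancy = 1 - H/H_max = 1 - 0.94/1.585 = 1 - 0.5931 = 0.4069

0.4069


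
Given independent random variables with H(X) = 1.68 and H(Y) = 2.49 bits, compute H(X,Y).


For independent variables, H(X,Y) = H(X) + H(Y) = 1.68 + 2.49 = 4.17

4.17 bits


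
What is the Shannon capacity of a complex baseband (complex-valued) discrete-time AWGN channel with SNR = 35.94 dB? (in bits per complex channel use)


SNR_linear = 10^(35.94/10) = 3926.4494; C = log2(1 + SNR_linear) = log2(1 + 3926.4494) = 11.9394

11.9394 bits/channel use


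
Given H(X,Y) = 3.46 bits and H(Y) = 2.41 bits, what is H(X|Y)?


H(X|Y) = H(X,Y) - H(Y) = 3.46 - 2.41 = 1.05

1.05 bits


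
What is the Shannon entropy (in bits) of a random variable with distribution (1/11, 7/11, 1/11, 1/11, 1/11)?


H = -sum(p_i * log2(p_i)). Terms: -(1/11)*log2(1/11) = 0.314494; -(7/11)*log2(7/11) = 0.414958; -(1/11)*log2(1/11) = 0.314494; -(1/11)*log2(1/11) = 0.314494; -(1/11)*log2(1/11) = 0.314494. H = 0.314494 + 0.414958 + 0.314494 + 0.314494 + 0.314494 = 1.6729

1.6729 bits


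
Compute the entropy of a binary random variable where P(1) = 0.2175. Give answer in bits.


H = -p*log2(p) - (1-p)*log2(1-p). -0.2175*log2(0.2175) = 0.478699; -0.7825*log2(0.7825) = 0.276878. H = 0.478699 + 0.276878 = 0.7556

0.7556 bits


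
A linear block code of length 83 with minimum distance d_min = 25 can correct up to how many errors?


Correction capability = floor((d-1)/2) = floor((25-1)/2) = 12

12 errors


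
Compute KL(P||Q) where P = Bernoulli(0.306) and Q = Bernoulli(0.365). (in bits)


KL = p*log2(p/q) + (1-p)*log2((1-p)/(1-q)) = 0.306*log2(0.306/0.365) + 0.694*log2(0.694/0.635) = 0.0111

0.0111 bits


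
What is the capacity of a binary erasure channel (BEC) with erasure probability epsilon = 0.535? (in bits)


C = 1 - epsilon = 1 - 0.535 = 0.465

0.465 bits


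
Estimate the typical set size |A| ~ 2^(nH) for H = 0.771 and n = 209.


log2|A_typical| = nH = 209 * 0.771 = 161.139, so |A_typical| ~ 2^161.139 = 3.219e+48

3.219e+48


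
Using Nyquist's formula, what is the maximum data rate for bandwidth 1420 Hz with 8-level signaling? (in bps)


Rate = 2 * B * log2(M) = 2 * 1420 * 3.0 = 8520.0

8520.0 bps


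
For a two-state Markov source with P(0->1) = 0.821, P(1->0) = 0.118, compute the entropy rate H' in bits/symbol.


Stationary distribution: pi_0 = p10/(p01+p10) = 0.1257, pi_1 = 0.8743. Entropy rate H' = pi_0*H(p01) + pi_1*H(p10) = 0.1257*0.6779 + 0.8743*0.5236 = 0.543

0.543 bits/symbol


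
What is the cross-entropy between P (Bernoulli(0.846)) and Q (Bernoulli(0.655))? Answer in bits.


H(P,Q) = -p*log2(q) - (1-p)*log2(1-q). -0.846*log2(0.655) = 0.516426; -0.154*log2(0.345) = 0.236441. H(P,Q) = 0.516426 + 0.236441 = 0.7529

0.7529 bits


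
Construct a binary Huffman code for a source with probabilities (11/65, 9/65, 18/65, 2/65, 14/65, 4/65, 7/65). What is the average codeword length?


Huffman construction (repeatedly merge the two least-probable nodes; each merge adds 1 bit to every symbol beneath it): 2/65 + 4/65 = 6/65; 6/65 + 7/65 = 1/5; 9/65 + 11/65 = 4/13; 1/5 + 14/65 = 27/65; 18/65 + 4/13 = 38/65; 27/65 + 38/65 = 1. Resulting codeword lengths (in the order the probabilities were given): (3, 3, 2, 4, 2, 4, 3). L_avg = sum(p_i * l_i) = 11/65*3 + 9/65*3 + 18/65*2 + 2/65*4 + 14/65*2 + 4/65*4 + 7/65*3 = 13/5 = 2.6

2.6 bits


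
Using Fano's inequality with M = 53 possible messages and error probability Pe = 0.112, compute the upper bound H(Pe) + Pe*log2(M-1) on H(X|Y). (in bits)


H(Pe) = -Pe*log2(Pe) - (1-Pe)*log2(1-Pe) = -0.112*log2(0.112) - 0.888*log2(0.888) = 0.353744 + 0.152175 = 0.5059. Pe*log2(M-1) = 0.112*log2(52) = 0.638449. Bound = H(Pe) + Pe*log2(M-1) = 0.353744 + 0.152175 + 0.638449 = 1.1444

1.1444 bits


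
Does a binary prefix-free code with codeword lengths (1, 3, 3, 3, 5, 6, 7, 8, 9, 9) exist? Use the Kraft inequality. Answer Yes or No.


Kraft sum = sum(2^(-l_i)) = 0.9375, need <= 1. Result: satisfied (a binary prefix-free code with these lengths exists)

Yes


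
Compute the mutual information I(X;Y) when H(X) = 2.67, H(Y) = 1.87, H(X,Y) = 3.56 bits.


I(X;Y) = H(X) + H(Y) - H(X,Y) = 2.67 + 1.87 - 3.56 = 0.98

0.98 bits


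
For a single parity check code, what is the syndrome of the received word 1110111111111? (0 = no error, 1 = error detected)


Syndrome = XOR of all bits = 1 XOR 1 XOR 1 XOR 0 XOR 1 XOR 1 XOR 1 XOR 1 XOR 1 XOR 1 XOR 1 XOR 1 XOR 1 = 0

0


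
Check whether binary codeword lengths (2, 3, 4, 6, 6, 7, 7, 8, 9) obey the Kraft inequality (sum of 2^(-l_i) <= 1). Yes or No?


Kraft sum = sum(2^(-l_i)) = 0.4902, need <= 1. Result: satisfied (a binary prefix-free code with these lengths exists)

Yes


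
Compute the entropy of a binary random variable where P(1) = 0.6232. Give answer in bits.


H = -p*log2(p) - (1-p)*log2(1-p). -0.6232*log2(0.6232) = 0.425168; -0.3768*log2(0.3768) = 0.530583. H = 0.425168 + 0.530583 = 0.9558

0.9558 bits


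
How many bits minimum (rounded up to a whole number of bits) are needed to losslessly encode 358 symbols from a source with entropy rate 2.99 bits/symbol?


Minimum bits >= n * H = 358 * 2.99 = 1070.42, rounded up to a whole number of bits = 1071

1071 bits


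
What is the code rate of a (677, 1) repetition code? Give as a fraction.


Rate = k/n = 1/677

1/677


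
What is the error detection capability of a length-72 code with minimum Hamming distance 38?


Detection capability = d_min - 1 = 38 - 1 = 37

37 errors


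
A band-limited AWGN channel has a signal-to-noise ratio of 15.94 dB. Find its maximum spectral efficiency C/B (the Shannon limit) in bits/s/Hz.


SNR_linear = 10^(15.94/10) = 39.2645; C/B = log2(1 + SNR_linear) = log2(1 + 39.2645) = 5.3314

5.3314 bits/s/Hz


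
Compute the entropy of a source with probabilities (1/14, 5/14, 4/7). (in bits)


H = -sum(p_i * log2(p_i)). Terms: -(1/14)*log2(1/14) = 0.271954; -(5/14)*log2(5/14) = 0.530510; -(4/7)*log2(4/7) = 0.461346. H = 0.271954 + 0.530510 + 0.461346 = 1.2638

1.2638 bits


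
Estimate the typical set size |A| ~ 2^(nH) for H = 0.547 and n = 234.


log2|A_typical| = nH = 234 * 0.547 = 127.998, so |A_typical| ~ 2^127.998 = 3.398e+38

3.398e+38


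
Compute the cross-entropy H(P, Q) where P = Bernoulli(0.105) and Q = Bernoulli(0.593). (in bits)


H(P,Q) = -p*log2(q) - (1-p)*log2(1-q). -0.105*log2(0.593) = 0.079159; -0.895*log2(0.407) = 1.160725. H(P,Q) = 0.079159 + 1.160725 = 1.2399

1.2399 bits


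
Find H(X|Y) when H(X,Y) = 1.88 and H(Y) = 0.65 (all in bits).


H(X|Y) = H(X,Y) - H(Y) = 1.88 - 0.65 = 1.23

1.23 bits


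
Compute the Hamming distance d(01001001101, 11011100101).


Count differing positions: ^ . . ^ . ^ . ^ . . . = 4 differences

4


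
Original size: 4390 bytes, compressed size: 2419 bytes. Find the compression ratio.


Ratio = original / compressed = 4390 / 2419 = 1.8148

1.8148


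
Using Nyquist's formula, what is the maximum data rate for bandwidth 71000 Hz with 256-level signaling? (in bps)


Rate = 2 * B * log2(M) = 2 * 71000 * 8.0 = 1136000.0

1136000.0 bps


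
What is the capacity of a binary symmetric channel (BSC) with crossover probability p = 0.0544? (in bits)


H(p) = -p*log2(p) - (1-p)*log2(1-p) = -0.0544*log2(0.0544) - 0.9456*log2(0.9456) = 0.228494 + 0.076308 = 0.3048. C = 1 - H(p) = 1 - 0.3048 = 0.6952

0.6952 bits


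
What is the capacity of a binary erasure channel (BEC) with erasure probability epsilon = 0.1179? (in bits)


C = 1 - epsilon = 1 - 0.1179 = 0.8821

0.8821 bits


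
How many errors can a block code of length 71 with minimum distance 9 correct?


Correction capability = floor((d-1)/2) = floor((9-1)/2) = 4

4 errors


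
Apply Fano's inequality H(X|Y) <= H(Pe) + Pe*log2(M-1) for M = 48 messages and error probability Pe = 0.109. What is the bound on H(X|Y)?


H(Pe) = -Pe*log2(Pe) - (1-Pe)*log2(1-Pe) = -0.109*log2(0.109) - 0.891*log2(0.891) = 0.348538 + 0.148354 = 0.4969. Pe*log2(M-1) = 0.109*log2(47) = 0.605450. Bound = H(Pe) + Pe*log2(M-1) = 0.348538 + 0.148354 + 0.605450 = 1.1023

1.1023 bits


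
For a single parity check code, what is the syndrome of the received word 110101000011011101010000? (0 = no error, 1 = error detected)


Syndrome = XOR of all bits = 1 XOR 1 XOR 0 XOR 1 XOR 0 XOR 1 XOR 0 XOR 0 XOR 0 XOR 0 XOR 1 XOR 1 XOR 0 XOR 1 XOR 1 XOR 1 XOR 0 XOR 1 XOR 0 XOR 1 XOR 0 XOR 0 XOR 0 XOR 0 = 1

1


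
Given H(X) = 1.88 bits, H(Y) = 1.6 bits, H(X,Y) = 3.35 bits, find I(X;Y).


I(X;Y) = H(X) + H(Y) - H(X,Y) = 1.88 + 1.6 - 3.35 = 0.13

0.13 bits


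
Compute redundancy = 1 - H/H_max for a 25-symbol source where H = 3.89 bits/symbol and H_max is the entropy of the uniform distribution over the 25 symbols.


H_max = log2(K) = log2(25) = 4.6439 bits/symbol. Redundancy = 1 - H/H_max = 1 - 3.89/4.6439 = 1 - 0.8377 = 0.1623

0.1623


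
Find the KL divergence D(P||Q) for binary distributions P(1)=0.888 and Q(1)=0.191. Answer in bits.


KL = p*log2(p/q) + (1-p)*log2((1-p)/(1-q)) = 0.888*log2(0.888/0.191) + 0.112*log2(0.112/0.809) = 1.6492

1.6492 bits


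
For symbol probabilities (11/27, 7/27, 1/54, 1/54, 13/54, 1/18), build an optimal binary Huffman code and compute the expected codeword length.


Huffman construction (repeatedly merge the two least-probable nodes; each merge adds 1 bit to every symbol beneath it): 1/54 + 1/54 = 1/27; 1/27 + 1/18 = 5/54; 5/54 + 13/54 = 1/3; 7/27 + 1/3 = 16/27; 11/27 + 16/27 = 1. Resulting codeword lengths (in the order the probabilities were given): (1, 2, 5, 5, 3, 4). L_avg = sum(p_i * l_i) = 11/27*1 + 7/27*2 + 1/54*5 + 1/54*5 + 13/54*3 + 1/18*4 = 37/18 = 2.0556

2.0556 bits


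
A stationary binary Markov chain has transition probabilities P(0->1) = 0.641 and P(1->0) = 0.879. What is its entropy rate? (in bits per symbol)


Stationary distribution: pi_0 = p10/(p01+p10) = 0.5783, pi_1 = 0.4217. Entropy rate H' = pi_0*H(p01) + pi_1*H(p10) = 0.5783*0.9418 + 0.4217*0.5322 = 0.7691

0.7691 bits/symbol


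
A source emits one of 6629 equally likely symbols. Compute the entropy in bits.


H = log2(n) = log2(6629) = 12.6946

12.6946 bits


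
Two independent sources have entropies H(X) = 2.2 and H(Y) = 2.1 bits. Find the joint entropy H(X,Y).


For independent variables, H(X,Y) = H(X) + H(Y) = 2.2 + 2.1 = 4.3

4.3 bits


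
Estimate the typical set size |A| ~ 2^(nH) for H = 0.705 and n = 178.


log2|A_typical| = nH = 178 * 0.705 = 125.49, so |A_typical| ~ 2^125.49 = 5.974e+37

5.974e+37


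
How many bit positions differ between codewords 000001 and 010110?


Count differing positions: . ^ . ^ ^ ^ = 4 differences

4


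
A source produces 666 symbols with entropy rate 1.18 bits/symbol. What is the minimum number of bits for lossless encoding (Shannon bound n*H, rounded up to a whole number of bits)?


Minimum bits >= n * H = 666 * 1.18 = 785.88, rounded up to a whole number of bits = 786

786 bits


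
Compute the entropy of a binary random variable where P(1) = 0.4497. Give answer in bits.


H = -p*log2(p) - (1-p)*log2(1-p). -0.4497*log2(0.4497) = 0.518488; -0.5503*log2(0.5503) = 0.474199. H = 0.518488 + 0.474199 = 0.9927

0.9927 bits


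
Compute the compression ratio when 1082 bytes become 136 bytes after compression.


Ratio = original / compressed = 1082 / 136 = 7.9559

7.9559


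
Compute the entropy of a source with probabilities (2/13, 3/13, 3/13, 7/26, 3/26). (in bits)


H = -sum(p_i * log2(p_i)). Terms: -(2/13)*log2(2/13) = 0.415452; -(3/13)*log2(3/13) = 0.488187; -(3/13)*log2(3/13) = 0.488187; -(7/26)*log2(7/26) = 0.509677; -(3/26)*log2(3/26) = 0.359478. H = 0.415452 + 0.488187 + 0.488187 + 0.509677 + 0.359478 = 2.261

2.261 bits


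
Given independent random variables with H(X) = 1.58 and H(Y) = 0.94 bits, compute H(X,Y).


For independent variables, H(X,Y) = H(X) + H(Y) = 1.58 + 0.94 = 2.52

2.52 bits


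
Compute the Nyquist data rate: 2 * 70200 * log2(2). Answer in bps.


Rate = 2 * B * log2(M) = 2 * 70200 * 1.0 = 140400.0

140400.0 bps


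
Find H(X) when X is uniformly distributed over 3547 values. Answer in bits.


H = log2(n) = log2(3547) = 11.7924

11.7924 bits


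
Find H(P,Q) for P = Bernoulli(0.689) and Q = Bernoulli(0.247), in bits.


H(P,Q) = -p*log2(q) - (1-p)*log2(1-q). -0.689*log2(0.247) = 1.390000; -0.311*log2(0.753) = 0.127286. H(P,Q) = 1.390000 + 0.127286 = 1.5173

1.5173 bits


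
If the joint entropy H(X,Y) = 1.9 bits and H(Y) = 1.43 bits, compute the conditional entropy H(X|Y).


H(X|Y) = H(X,Y) - H(Y) = 1.9 - 1.43 = 0.47

0.47 bits


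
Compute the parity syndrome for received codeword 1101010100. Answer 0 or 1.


Syndrome = XOR of all bits = 1 XOR 1 XOR 0 XOR 1 XOR 0 XOR 1 XOR 0 XOR 1 XOR 0 XOR 0 = 1

1


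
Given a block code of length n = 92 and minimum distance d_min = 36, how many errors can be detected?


Detection capability = d_min - 1 = 36 - 1 = 35

35 errors


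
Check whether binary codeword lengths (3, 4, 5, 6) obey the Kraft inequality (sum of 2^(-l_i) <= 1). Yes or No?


Kraft sum = sum(2^(-l_i)) = 0.2344, need <= 1. Result: satisfied (a binary prefix-free code with these lengths exists)

Yes


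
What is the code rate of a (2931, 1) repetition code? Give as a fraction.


Rate = k/n = 1/2931

1/2931


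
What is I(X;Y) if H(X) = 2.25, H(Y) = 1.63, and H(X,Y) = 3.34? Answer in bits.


I(X;Y) = H(X) + H(Y) - H(X,Y) = 2.25 + 1.63 - 3.34 = 0.54

0.54 bits


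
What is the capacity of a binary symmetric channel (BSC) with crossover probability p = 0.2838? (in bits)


H(p) = -p*log2(p) - (1-p)*log2(1-p) = -0.2838*log2(0.2838) - 0.7162*log2(0.7162) = 0.515680 + 0.344897 = 0.8606. C = 1 - H(p) = 1 - 0.8606 = 0.1394

0.1394 bits


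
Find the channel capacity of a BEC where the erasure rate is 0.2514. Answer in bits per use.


C = 1 - epsilon = 1 - 0.2514 = 0.7486

0.7486 bits


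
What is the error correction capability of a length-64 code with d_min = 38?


Correction capability = floor((d-1)/2) = floor((38-1)/2) = 18

18 errors


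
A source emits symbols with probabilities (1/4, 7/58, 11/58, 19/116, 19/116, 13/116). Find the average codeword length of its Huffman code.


Huffman construction (repeatedly merge the two least-probable nodes; each merge adds 1 bit to every symbol beneath it): 13/116 + 7/58 = 27/116; 19/116 + 19/116 = 19/58; 11/58 + 27/116 = 49/116; 1/4 + 19/58 = 67/116; 49/116 + 67/116 = 1. Resulting codeword lengths (in the order the probabilities were given): (2, 3, 2, 3, 3, 3). L_avg = sum(p_i * l_i) = 1/4*2 + 7/58*3 + 11/58*2 + 19/116*3 + 19/116*3 + 13/116*3 = 297/116 = 2.5603

2.5603 bits


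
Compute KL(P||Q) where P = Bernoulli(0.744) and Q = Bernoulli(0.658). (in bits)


KL = p*log2(p/q) + (1-p)*log2((1-p)/(1-q)) = 0.744*log2(0.744/0.658) + 0.256*log2(0.256/0.342) = 0.0249

0.0249 bits


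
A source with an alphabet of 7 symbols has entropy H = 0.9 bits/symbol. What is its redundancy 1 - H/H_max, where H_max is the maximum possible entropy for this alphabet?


H_max = log2(K) = log2(7) = 2.8074 bits/symbol. Redundancy = 1 - H/H_max = 1 - 0.9/2.8074 = 1 - 0.3206 = 0.6794

0.6794


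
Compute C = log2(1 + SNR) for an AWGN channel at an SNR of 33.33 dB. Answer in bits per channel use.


SNR_linear = 10^(33.33/10) = 2152.7817; C = log2(1 + SNR_linear) = log2(1 + 2152.7817) = 11.0727

11.0727 bits/channel use


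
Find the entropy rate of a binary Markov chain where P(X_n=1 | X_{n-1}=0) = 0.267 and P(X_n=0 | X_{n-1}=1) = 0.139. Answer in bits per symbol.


Stationary distribution: pi_0 = p10/(p01+p10) = 0.3424, pi_1 = 0.6576. Entropy rate H' = pi_0*H(p01) + pi_1*H(p10) = 0.3424*0.8371 + 0.6576*0.5816 = 0.6691

0.6691 bits/symbol


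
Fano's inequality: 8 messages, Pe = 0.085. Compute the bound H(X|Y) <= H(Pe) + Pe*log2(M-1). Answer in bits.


H(Pe) = -Pe*log2(Pe) - (1-Pe)*log2(1-Pe) = -0.085*log2(0.085) - 0.915*log2(0.915) = 0.302293 + 0.117263 = 0.4196. Pe*log2(M-1) = 0.085*log2(7) = 0.238625. Bound = H(Pe) + Pe*log2(M-1) = 0.302293 + 0.117263 + 0.238625 = 0.6582

0.6582 bits


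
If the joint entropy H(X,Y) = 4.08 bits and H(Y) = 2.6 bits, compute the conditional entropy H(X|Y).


H(X|Y) = H(X,Y) - H(Y) = 4.08 - 2.6 = 1.48

1.48 bits


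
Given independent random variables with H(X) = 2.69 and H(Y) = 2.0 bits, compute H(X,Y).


For independent variables, H(X,Y) = H(X) + H(Y) = 2.69 + 2.0 = 4.69

4.69 bits


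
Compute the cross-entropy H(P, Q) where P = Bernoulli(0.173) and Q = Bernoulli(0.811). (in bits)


H(P,Q) = -p*log2(q) - (1-p)*log2(1-q). -0.173*log2(0.811) = 0.052285; -0.827*log2(0.189) = 1.987729. H(P,Q) = 0.052285 + 1.987729 = 2.04

2.04 bits


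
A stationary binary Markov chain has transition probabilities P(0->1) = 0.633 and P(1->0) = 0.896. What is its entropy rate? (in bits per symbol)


Stationary distribution: pi_0 = p10/(p01+p10) = 0.586, pi_1 = 0.414. Entropy rate H' = pi_0*H(p01) + pi_1*H(p10) = 0.586*0.9483 + 0.414*0.4815 = 0.7551

0.7551 bits/symbol


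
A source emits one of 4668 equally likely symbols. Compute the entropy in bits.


H = log2(n) = log2(4668) = 12.1886

12.1886 bits


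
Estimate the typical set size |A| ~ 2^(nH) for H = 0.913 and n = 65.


log2|A_typical| = nH = 65 * 0.913 = 59.345, so |A_typical| ~ 2^59.345 = 7.322e+17

7.322e+17


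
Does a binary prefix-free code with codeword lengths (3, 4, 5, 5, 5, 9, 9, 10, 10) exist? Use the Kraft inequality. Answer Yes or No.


Kraft sum = sum(2^(-l_i)) = 0.2871, need <= 1. Result: satisfied (a binary prefix-free code with these lengths exists)

Yes


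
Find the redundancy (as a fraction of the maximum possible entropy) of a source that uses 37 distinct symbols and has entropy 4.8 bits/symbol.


H_max = log2(K) = log2(37) = 5.2095 bits/symbol. Redundancy = 1 - H/H_max = 1 - 4.8/5.2095 = 1 - 0.9214 = 0.0786

0.0786


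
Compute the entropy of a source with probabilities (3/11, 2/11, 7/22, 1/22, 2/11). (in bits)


H = -sum(p_i * log2(p_i)). Terms: -(3/11)*log2(3/11) = 0.511219; -(2/11)*log2(2/11) = 0.447169; -(7/22)*log2(7/22) = 0.525661; -(1/22)*log2(1/22) = 0.202701; -(2/11)*log2(2/11) = 0.447169. H = 0.511219 + 0.447169 + 0.525661 + 0.202701 + 0.447169 = 2.1339

2.1339 bits


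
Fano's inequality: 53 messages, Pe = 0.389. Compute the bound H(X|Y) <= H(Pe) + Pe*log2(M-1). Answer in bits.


H(Pe) = -Pe*log2(Pe) - (1-Pe)*log2(1-Pe) = -0.389*log2(0.389) - 0.611*log2(0.611) = 0.529879 + 0.434272 = 0.9642. Pe*log2(M-1) = 0.389*log2(52) = 2.217471. Bound = H(Pe) + Pe*log2(M-1) = 0.529879 + 0.434272 + 2.217471 = 3.1816

3.1816 bits


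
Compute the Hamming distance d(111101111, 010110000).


Count differing positions: ^ . ^ . ^ ^ ^ ^ ^ = 7 differences

7


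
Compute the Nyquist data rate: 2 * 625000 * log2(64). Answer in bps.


Rate = 2 * B * log2(M) = 2 * 625000 * 6.0 = 7500000.0

7500000.0 bps


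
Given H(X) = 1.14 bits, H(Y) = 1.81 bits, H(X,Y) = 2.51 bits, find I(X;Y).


I(X;Y) = H(X) + H(Y) - H(X,Y) = 1.14 + 1.81 - 2.51 = 0.44

0.44 bits


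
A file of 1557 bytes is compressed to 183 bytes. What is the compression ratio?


Ratio = original / compressed = 1557 / 183 = 8.5082

8.5082


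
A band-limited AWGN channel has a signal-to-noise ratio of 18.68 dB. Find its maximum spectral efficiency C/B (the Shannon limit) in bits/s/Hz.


SNR_linear = 10^(18.68/10) = 73.7904; C/B = log2(1 + SNR_linear) = log2(1 + 73.7904) = 6.2248

6.2248 bits/s/Hz


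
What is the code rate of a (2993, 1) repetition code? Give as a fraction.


Rate = k/n = 1/2993

1/2993


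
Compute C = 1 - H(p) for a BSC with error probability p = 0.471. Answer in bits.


H(p) = -p*log2(p) - (1-p)*log2(1-p) = -0.471*log2(0.471) - 0.529*log2(0.529) = 0.511601 + 0.485971 = 0.9976. C = 1 - H(p) = 1 - 0.9976 = 0.0024

0.0024 bits


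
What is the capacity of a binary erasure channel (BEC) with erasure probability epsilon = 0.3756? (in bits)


C = 1 - epsilon = 1 - 0.3756 = 0.6244

0.6244 bits


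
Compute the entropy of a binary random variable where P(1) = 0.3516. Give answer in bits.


H = -p*log2(p) - (1-p)*log2(1-p). -0.3516*log2(0.3516) = 0.530210; -0.6484*log2(0.6484) = 0.405279. H = 0.530210 + 0.405279 = 0.9355

0.9355 bits


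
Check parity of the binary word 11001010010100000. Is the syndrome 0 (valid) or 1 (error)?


Syndrome = XOR of all bits = 1 XOR 1 XOR 0 XOR 0 XOR 1 XOR 0 XOR 1 XOR 0 XOR 0 XOR 1 XOR 0 XOR 1 XOR 0 XOR 0 XOR 0 XOR 0 XOR 0 = 0

0


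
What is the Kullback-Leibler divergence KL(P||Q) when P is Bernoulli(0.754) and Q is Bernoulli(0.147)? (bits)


KL = p*log2(p/q) + (1-p)*log2((1-p)/(1-q)) = 0.754*log2(0.754/0.147) + 0.246*log2(0.246/0.853) = 1.3372

1.3372 bits


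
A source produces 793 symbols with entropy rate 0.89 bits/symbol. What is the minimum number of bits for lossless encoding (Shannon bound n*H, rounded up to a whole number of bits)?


Minimum bits >= n * H = 793 * 0.89 = 705.77, rounded up to a whole number of bits = 706

706 bits


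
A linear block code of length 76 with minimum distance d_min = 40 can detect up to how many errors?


Detection capability = d_min - 1 = 40 - 1 = 39

39 errors


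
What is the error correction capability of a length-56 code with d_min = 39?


Correction capability = floor((d-1)/2) = floor((39-1)/2) = 19

19 errors
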